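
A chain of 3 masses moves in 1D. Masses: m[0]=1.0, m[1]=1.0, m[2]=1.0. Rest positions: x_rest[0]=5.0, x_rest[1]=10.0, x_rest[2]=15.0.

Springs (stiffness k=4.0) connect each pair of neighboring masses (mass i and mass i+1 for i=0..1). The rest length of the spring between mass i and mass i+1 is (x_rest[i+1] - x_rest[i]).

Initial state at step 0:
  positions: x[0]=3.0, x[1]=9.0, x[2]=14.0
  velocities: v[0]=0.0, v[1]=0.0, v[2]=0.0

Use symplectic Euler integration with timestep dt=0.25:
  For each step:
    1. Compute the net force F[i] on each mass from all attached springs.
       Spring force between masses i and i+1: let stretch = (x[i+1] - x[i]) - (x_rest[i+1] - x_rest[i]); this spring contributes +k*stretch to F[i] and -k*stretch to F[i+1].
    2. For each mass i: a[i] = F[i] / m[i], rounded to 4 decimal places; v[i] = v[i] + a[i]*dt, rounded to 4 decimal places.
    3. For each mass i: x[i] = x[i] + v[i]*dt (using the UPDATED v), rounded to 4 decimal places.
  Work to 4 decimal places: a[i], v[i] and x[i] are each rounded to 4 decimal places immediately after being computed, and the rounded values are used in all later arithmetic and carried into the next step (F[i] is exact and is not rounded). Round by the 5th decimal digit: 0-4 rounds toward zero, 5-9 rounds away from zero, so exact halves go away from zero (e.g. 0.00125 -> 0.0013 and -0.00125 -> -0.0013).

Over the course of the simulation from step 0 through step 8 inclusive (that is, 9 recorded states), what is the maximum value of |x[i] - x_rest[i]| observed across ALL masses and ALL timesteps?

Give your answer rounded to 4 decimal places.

Answer: 2.0100

Derivation:
Step 0: x=[3.0000 9.0000 14.0000] v=[0.0000 0.0000 0.0000]
Step 1: x=[3.2500 8.7500 14.0000] v=[1.0000 -1.0000 0.0000]
Step 2: x=[3.6250 8.4375 13.9375] v=[1.5000 -1.2500 -0.2500]
Step 3: x=[3.9531 8.2969 13.7500] v=[1.3125 -0.5625 -0.7500]
Step 4: x=[4.1172 8.4336 13.4492] v=[0.6563 0.5468 -1.2031]
Step 5: x=[4.1104 8.7451 13.1445] v=[-0.0273 1.2460 -1.2187]
Step 6: x=[4.0123 8.9978 12.9900] v=[-0.3926 1.0107 -0.6181]
Step 7: x=[3.9105 9.0022 13.0874] v=[-0.4071 0.0174 0.3897]
Step 8: x=[3.8317 8.7549 13.4135] v=[-0.3154 -0.9891 1.3045]
Max displacement = 2.0100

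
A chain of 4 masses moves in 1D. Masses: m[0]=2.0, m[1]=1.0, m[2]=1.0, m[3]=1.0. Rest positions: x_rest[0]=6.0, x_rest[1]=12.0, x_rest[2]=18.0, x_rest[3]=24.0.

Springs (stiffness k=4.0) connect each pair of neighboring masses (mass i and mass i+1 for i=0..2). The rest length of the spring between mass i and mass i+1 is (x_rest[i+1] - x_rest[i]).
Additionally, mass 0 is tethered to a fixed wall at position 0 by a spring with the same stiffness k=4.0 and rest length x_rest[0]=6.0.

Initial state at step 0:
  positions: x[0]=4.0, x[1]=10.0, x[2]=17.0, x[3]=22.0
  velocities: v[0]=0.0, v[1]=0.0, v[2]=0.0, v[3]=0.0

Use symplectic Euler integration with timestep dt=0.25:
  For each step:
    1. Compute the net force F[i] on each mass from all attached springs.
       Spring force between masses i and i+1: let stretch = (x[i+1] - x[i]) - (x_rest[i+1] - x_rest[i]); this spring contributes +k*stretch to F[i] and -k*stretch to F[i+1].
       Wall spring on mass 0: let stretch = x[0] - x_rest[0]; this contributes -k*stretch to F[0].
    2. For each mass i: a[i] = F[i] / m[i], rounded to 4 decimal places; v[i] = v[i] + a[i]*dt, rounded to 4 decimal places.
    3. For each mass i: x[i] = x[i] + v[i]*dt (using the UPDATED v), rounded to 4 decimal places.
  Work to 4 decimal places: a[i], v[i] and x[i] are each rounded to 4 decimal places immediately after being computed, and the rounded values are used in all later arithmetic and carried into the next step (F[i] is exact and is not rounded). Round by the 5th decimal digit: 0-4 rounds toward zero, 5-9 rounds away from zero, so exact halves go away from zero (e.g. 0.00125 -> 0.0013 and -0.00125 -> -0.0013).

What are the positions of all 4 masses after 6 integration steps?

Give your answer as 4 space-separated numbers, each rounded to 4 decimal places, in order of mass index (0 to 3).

Answer: 6.6632 11.2947 17.2468 22.0237

Derivation:
Step 0: x=[4.0000 10.0000 17.0000 22.0000] v=[0.0000 0.0000 0.0000 0.0000]
Step 1: x=[4.2500 10.2500 16.5000 22.2500] v=[1.0000 1.0000 -2.0000 1.0000]
Step 2: x=[4.7188 10.5625 15.8750 22.5625] v=[1.8750 1.2500 -2.5000 1.2500]
Step 3: x=[5.3282 10.7422 15.5938 22.7031] v=[2.4375 0.7188 -1.1250 0.5625]
Step 4: x=[5.9483 10.7813 15.8770 22.5664] v=[2.4804 0.1564 1.1327 -0.5468]
Step 5: x=[6.4290 10.8861 16.5586 22.2574] v=[1.9228 0.4191 2.7264 -1.2362]
Step 6: x=[6.6632 11.2947 17.2468 22.0237] v=[0.9369 1.6345 2.7527 -0.9350]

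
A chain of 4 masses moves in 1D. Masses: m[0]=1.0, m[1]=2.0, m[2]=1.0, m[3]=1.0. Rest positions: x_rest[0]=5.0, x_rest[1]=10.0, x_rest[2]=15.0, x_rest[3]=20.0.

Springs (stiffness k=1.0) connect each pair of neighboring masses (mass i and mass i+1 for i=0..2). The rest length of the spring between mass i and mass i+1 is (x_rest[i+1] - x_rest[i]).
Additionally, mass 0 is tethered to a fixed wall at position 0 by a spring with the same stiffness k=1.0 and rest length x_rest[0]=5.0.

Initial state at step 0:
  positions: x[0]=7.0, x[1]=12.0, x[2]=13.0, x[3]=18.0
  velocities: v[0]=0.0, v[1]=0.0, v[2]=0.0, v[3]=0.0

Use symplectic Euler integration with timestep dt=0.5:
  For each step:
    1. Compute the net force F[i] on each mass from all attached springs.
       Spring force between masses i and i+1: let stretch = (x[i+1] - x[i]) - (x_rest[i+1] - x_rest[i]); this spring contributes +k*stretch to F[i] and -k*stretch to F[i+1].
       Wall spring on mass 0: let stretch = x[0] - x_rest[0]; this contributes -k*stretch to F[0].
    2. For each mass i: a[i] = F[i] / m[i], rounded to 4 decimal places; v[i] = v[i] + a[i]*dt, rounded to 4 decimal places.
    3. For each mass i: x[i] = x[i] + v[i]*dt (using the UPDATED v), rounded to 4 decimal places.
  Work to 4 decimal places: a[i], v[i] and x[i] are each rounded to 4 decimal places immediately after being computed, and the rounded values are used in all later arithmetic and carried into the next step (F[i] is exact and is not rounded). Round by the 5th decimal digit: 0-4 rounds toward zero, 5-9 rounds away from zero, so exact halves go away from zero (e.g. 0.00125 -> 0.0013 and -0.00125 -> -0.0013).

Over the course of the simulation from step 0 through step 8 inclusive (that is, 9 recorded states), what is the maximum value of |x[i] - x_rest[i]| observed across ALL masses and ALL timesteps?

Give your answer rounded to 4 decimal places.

Answer: 3.4933

Derivation:
Step 0: x=[7.0000 12.0000 13.0000 18.0000] v=[0.0000 0.0000 0.0000 0.0000]
Step 1: x=[6.5000 11.5000 14.0000 18.0000] v=[-1.0000 -1.0000 2.0000 0.0000]
Step 2: x=[5.6250 10.6875 15.3750 18.2500] v=[-1.7500 -1.6250 2.7500 0.5000]
Step 3: x=[4.6094 9.8281 16.2969 19.0313] v=[-2.0313 -1.7188 1.8438 1.5625]
Step 4: x=[3.7461 9.1250 16.2852 20.3790] v=[-1.7267 -1.4063 -0.0234 2.6953]
Step 5: x=[3.2910 8.6445 15.5069 21.9532] v=[-0.9103 -0.9610 -1.5566 3.1484]
Step 6: x=[3.3515 8.3526 14.6246 23.1659] v=[0.1210 -0.5838 -1.7647 2.4253]
Step 7: x=[3.8244 8.2196 14.3096 23.4933] v=[0.9458 -0.2661 -0.6301 0.6547]
Step 8: x=[4.4400 8.2984 14.7680 22.7747] v=[1.2312 0.1576 0.9168 -1.4372]
Max displacement = 3.4933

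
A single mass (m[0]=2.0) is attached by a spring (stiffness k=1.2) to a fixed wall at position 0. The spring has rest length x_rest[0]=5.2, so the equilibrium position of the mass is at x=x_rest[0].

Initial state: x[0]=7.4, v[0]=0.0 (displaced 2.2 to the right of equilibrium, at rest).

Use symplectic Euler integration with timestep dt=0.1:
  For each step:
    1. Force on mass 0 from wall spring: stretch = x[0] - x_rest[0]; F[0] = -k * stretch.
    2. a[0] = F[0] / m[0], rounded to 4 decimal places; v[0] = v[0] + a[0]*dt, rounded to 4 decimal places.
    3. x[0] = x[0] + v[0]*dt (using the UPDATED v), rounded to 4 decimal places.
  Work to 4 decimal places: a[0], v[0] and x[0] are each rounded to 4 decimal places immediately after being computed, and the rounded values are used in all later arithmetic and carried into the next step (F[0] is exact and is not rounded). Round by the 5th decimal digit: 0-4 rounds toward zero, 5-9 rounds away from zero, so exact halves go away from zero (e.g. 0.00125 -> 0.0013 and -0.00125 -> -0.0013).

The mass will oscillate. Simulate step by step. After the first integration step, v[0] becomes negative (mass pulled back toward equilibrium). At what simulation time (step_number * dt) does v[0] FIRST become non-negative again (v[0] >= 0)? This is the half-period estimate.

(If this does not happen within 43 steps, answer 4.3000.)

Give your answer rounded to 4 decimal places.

Answer: 4.1000

Derivation:
Step 0: x=[7.4000] v=[0.0000]
Step 1: x=[7.3868] v=[-0.1320]
Step 2: x=[7.3605] v=[-0.2632]
Step 3: x=[7.3212] v=[-0.3928]
Step 4: x=[7.2692] v=[-0.5201]
Step 5: x=[7.2048] v=[-0.6443]
Step 6: x=[7.1283] v=[-0.7646]
Step 7: x=[7.0403] v=[-0.8803]
Step 8: x=[6.9412] v=[-0.9907]
Step 9: x=[6.8317] v=[-1.0952]
Step 10: x=[6.7124] v=[-1.1931]
Step 11: x=[6.5840] v=[-1.2838]
Step 12: x=[6.4473] v=[-1.3668]
Step 13: x=[6.3031] v=[-1.4416]
Step 14: x=[6.1523] v=[-1.5078]
Step 15: x=[5.9958] v=[-1.5649]
Step 16: x=[5.8345] v=[-1.6127]
Step 17: x=[5.6694] v=[-1.6508]
Step 18: x=[5.5015] v=[-1.6790]
Step 19: x=[5.3318] v=[-1.6971]
Step 20: x=[5.1613] v=[-1.7050]
Step 21: x=[4.9910] v=[-1.7027]
Step 22: x=[4.8220] v=[-1.6902]
Step 23: x=[4.6553] v=[-1.6675]
Step 24: x=[4.4918] v=[-1.6348]
Step 25: x=[4.3326] v=[-1.5923]
Step 26: x=[4.1786] v=[-1.5403]
Step 27: x=[4.0307] v=[-1.4790]
Step 28: x=[3.8898] v=[-1.4088]
Step 29: x=[3.7568] v=[-1.3302]
Step 30: x=[3.6324] v=[-1.2436]
Step 31: x=[3.5175] v=[-1.1495]
Step 32: x=[3.4126] v=[-1.0486]
Step 33: x=[3.3185] v=[-0.9414]
Step 34: x=[3.2357] v=[-0.8285]
Step 35: x=[3.1646] v=[-0.7106]
Step 36: x=[3.1058] v=[-0.5885]
Step 37: x=[3.0595] v=[-0.4629]
Step 38: x=[3.0261] v=[-0.3345]
Step 39: x=[3.0057] v=[-0.2041]
Step 40: x=[2.9985] v=[-0.0724]
Step 41: x=[3.0045] v=[0.0597]
First v>=0 after going negative at step 41, time=4.1000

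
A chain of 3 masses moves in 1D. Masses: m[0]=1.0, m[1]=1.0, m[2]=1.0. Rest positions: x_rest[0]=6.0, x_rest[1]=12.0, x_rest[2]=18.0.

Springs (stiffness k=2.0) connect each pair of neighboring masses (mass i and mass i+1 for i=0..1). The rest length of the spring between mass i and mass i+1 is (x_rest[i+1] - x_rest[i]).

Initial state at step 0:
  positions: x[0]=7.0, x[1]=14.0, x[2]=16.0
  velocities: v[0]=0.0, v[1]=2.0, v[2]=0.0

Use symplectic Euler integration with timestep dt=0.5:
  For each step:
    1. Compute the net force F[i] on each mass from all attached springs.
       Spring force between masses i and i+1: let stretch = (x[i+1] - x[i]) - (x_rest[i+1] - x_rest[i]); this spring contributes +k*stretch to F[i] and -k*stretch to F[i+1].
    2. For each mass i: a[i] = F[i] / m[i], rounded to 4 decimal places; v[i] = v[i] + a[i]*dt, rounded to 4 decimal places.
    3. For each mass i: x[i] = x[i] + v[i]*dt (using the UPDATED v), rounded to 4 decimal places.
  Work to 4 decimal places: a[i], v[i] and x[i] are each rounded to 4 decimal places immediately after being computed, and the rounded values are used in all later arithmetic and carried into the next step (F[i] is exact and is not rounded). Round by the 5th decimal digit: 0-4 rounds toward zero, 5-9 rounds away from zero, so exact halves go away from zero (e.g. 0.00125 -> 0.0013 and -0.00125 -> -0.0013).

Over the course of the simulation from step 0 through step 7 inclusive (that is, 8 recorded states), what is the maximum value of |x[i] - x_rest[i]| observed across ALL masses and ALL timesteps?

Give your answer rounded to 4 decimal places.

Step 0: x=[7.0000 14.0000 16.0000] v=[0.0000 2.0000 0.0000]
Step 1: x=[7.5000 12.5000 18.0000] v=[1.0000 -3.0000 4.0000]
Step 2: x=[7.5000 11.2500 20.2500] v=[0.0000 -2.5000 4.5000]
Step 3: x=[6.3750 12.6250 21.0000] v=[-2.2500 2.7500 1.5000]
Step 4: x=[5.3750 15.0625 20.5625] v=[-2.0000 4.8750 -0.8750]
Step 5: x=[6.2188 15.4063 20.3750] v=[1.6875 0.6875 -0.3750]
Step 6: x=[8.6563 13.6407 20.7032] v=[4.8750 -3.5313 0.6563]
Step 7: x=[10.5860 12.9141 20.5001] v=[3.8594 -1.4532 -0.4062]
Max displacement = 4.5860

Answer: 4.5860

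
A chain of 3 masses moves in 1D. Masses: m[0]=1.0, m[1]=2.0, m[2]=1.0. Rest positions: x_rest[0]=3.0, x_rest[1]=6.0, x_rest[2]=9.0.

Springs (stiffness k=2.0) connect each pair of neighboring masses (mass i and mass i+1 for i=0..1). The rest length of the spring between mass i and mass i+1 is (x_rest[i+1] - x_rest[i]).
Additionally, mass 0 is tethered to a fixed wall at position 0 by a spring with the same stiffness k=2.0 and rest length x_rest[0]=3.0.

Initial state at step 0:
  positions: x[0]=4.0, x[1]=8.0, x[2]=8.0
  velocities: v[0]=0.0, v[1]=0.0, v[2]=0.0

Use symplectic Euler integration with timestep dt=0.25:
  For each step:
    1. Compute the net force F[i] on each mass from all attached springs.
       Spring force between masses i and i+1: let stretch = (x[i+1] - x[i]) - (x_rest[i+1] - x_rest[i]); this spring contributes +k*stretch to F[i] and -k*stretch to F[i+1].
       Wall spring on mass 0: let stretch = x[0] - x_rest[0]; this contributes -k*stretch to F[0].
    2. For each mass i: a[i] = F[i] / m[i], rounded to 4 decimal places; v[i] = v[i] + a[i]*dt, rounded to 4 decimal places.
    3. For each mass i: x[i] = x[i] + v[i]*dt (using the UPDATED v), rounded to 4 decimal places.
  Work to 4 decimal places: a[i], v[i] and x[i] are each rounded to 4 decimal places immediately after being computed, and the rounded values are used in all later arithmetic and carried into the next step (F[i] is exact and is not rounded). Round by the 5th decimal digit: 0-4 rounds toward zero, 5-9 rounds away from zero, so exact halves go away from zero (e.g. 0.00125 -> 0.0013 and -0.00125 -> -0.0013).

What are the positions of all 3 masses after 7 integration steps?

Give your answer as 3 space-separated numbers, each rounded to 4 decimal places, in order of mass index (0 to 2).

Answer: 2.3639 5.5596 11.5766

Derivation:
Step 0: x=[4.0000 8.0000 8.0000] v=[0.0000 0.0000 0.0000]
Step 1: x=[4.0000 7.7500 8.3750] v=[0.0000 -1.0000 1.5000]
Step 2: x=[3.9688 7.3047 9.0469] v=[-0.1250 -1.7813 2.6875]
Step 3: x=[3.8584 6.7598 9.8760] v=[-0.4415 -2.1797 3.3164]
Step 4: x=[3.6284 6.2283 10.6906] v=[-0.9200 -2.1260 3.2583]
Step 5: x=[3.2698 5.8132 11.3224] v=[-1.4343 -1.6604 2.5272]
Step 6: x=[2.8204 5.5835 11.6406] v=[-1.7975 -0.9190 1.2726]
Step 7: x=[2.3639 5.5596 11.5766] v=[-1.8262 -0.0955 -0.2560]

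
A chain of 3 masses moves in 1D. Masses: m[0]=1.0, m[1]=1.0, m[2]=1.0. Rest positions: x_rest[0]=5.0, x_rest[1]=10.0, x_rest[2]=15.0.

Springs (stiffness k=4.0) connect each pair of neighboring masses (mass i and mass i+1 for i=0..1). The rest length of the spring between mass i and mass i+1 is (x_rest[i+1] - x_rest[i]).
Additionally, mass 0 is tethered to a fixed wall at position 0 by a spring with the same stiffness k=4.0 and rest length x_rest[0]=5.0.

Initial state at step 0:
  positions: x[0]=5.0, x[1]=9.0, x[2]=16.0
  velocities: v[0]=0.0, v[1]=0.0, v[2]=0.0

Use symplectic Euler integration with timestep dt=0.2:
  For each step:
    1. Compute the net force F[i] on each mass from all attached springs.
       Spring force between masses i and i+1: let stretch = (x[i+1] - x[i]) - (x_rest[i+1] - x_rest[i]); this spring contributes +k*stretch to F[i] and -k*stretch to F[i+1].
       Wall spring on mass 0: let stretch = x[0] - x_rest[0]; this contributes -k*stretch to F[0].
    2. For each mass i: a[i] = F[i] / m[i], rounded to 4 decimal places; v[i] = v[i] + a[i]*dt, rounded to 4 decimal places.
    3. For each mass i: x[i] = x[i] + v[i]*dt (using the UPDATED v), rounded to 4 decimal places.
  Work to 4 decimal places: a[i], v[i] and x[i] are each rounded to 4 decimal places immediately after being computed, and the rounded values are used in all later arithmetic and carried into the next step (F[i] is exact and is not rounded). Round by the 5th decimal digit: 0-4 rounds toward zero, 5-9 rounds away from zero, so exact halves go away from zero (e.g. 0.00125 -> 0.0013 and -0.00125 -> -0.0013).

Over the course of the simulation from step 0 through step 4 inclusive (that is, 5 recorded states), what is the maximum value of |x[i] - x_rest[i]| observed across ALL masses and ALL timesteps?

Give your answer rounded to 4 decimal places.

Answer: 1.0885

Derivation:
Step 0: x=[5.0000 9.0000 16.0000] v=[0.0000 0.0000 0.0000]
Step 1: x=[4.8400 9.4800 15.6800] v=[-0.8000 2.4000 -1.6000]
Step 2: x=[4.6480 10.2096 15.1680] v=[-0.9600 3.6480 -2.5600]
Step 3: x=[4.6022 10.8427 14.6627] v=[-0.2291 3.1654 -2.5267]
Step 4: x=[4.8185 11.0885 14.3462] v=[1.0815 1.2290 -1.5827]
Max displacement = 1.0885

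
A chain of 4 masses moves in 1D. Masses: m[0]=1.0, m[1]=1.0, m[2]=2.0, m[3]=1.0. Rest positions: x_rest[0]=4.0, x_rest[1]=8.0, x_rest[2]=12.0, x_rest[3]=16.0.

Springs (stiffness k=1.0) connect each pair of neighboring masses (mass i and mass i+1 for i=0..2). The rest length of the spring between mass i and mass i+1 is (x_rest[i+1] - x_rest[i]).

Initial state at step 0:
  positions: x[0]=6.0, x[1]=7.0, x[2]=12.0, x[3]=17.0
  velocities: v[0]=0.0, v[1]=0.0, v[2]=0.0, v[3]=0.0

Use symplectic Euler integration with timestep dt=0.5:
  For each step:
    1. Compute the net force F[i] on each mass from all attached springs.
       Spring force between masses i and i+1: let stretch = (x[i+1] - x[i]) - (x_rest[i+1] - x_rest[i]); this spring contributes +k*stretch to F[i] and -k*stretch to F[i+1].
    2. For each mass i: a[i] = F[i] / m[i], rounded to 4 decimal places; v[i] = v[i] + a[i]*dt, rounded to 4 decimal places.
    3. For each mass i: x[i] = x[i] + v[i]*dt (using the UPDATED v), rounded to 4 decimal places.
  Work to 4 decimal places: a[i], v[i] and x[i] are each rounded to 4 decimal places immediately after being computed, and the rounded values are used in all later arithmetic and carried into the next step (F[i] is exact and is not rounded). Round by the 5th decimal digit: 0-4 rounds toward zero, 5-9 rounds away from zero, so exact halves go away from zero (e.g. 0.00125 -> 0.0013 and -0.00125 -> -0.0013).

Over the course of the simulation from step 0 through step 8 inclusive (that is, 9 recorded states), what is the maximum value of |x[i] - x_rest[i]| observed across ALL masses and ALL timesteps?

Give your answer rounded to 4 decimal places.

Step 0: x=[6.0000 7.0000 12.0000 17.0000] v=[0.0000 0.0000 0.0000 0.0000]
Step 1: x=[5.2500 8.0000 12.0000 16.7500] v=[-1.5000 2.0000 0.0000 -0.5000]
Step 2: x=[4.1875 9.3125 12.0938 16.3125] v=[-2.1250 2.6250 0.1875 -0.8750]
Step 3: x=[3.4063 10.0391 12.3673 15.8203] v=[-1.5625 1.4532 0.5469 -0.9844]
Step 4: x=[3.2833 9.6896 12.7814 15.4649] v=[-0.2461 -0.6991 0.8281 -0.7109]
Step 5: x=[3.7619 8.5114 13.1444 15.4386] v=[0.9571 -2.3564 0.7260 -0.0527]
Step 6: x=[4.4279 7.3041 13.2151 15.8387] v=[1.3319 -2.4147 0.1413 0.8002]
Step 7: x=[4.8129 6.8555 12.8748 16.5829] v=[0.7700 -0.8973 -0.6806 1.4884]
Step 8: x=[4.7086 7.4011 12.2456 17.4001] v=[-0.2087 1.0911 -1.2584 1.6344]
Max displacement = 2.0391

Answer: 2.0391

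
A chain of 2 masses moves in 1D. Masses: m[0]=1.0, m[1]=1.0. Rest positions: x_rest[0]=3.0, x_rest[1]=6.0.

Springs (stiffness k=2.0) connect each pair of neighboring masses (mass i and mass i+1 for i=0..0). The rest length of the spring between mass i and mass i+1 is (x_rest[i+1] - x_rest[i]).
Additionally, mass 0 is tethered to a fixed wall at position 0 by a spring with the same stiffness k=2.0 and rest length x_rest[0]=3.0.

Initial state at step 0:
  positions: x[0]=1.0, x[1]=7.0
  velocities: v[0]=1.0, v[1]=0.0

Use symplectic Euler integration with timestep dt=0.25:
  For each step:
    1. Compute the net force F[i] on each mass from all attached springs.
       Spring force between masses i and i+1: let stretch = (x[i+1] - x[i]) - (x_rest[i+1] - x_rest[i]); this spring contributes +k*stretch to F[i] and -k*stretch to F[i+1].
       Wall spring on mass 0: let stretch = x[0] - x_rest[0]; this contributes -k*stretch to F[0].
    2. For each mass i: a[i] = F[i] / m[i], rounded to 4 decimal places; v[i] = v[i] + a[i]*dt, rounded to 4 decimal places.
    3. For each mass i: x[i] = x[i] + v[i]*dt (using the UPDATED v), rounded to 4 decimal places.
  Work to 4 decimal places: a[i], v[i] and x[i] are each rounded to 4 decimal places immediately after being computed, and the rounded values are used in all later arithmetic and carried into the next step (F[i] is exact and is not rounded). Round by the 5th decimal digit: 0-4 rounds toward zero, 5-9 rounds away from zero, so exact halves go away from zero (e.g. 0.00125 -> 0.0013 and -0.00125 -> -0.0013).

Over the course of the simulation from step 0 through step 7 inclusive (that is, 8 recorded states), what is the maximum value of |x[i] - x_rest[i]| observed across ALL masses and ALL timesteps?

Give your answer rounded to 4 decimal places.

Answer: 2.2981

Derivation:
Step 0: x=[1.0000 7.0000] v=[1.0000 0.0000]
Step 1: x=[1.8750 6.6250] v=[3.5000 -1.5000]
Step 2: x=[3.1094 6.0313] v=[4.9375 -2.3750]
Step 3: x=[4.3204 5.4473] v=[4.8438 -2.3360]
Step 4: x=[5.1322 5.0974] v=[3.2471 -1.3995]
Step 5: x=[5.2981 5.1269] v=[0.6636 0.1179]
Step 6: x=[4.7803 5.5528] v=[-2.0711 1.7035]
Step 7: x=[3.7616 6.2571] v=[-4.0750 2.8173]
Max displacement = 2.2981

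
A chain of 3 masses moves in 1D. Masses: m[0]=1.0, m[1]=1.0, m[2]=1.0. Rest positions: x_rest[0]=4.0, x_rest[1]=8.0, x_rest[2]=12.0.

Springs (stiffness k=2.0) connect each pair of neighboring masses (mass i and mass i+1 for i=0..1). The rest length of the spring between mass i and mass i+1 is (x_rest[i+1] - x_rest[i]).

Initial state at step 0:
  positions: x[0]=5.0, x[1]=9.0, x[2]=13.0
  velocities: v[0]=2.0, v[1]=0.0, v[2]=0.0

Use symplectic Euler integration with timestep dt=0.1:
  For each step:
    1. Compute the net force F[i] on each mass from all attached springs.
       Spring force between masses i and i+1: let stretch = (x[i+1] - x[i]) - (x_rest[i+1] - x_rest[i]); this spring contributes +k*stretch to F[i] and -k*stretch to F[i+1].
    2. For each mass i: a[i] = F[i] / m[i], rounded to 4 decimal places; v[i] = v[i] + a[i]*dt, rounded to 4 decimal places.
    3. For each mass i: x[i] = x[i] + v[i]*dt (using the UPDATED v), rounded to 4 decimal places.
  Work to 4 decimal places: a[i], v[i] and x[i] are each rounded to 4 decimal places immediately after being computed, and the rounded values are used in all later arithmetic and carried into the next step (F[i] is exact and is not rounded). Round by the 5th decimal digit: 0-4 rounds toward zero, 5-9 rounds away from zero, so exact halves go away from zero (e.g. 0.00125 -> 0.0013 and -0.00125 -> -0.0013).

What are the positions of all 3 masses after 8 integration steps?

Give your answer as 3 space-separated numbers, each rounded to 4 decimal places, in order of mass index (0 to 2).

Step 0: x=[5.0000 9.0000 13.0000] v=[2.0000 0.0000 0.0000]
Step 1: x=[5.2000 9.0000 13.0000] v=[2.0000 0.0000 0.0000]
Step 2: x=[5.3960 9.0040 13.0000] v=[1.9600 0.0400 0.0000]
Step 3: x=[5.5842 9.0158 13.0001] v=[1.8816 0.1176 0.0008]
Step 4: x=[5.7610 9.0386 13.0005] v=[1.7679 0.2281 0.0039]
Step 5: x=[5.9233 9.0751 13.0017] v=[1.6234 0.3650 0.0115]
Step 6: x=[6.0687 9.1271 13.0043] v=[1.4538 0.5200 0.0262]
Step 7: x=[6.1953 9.1955 13.0094] v=[1.2655 0.6838 0.0508]
Step 8: x=[6.3019 9.2802 13.0182] v=[1.0655 0.8465 0.0880]

Answer: 6.3019 9.2802 13.0182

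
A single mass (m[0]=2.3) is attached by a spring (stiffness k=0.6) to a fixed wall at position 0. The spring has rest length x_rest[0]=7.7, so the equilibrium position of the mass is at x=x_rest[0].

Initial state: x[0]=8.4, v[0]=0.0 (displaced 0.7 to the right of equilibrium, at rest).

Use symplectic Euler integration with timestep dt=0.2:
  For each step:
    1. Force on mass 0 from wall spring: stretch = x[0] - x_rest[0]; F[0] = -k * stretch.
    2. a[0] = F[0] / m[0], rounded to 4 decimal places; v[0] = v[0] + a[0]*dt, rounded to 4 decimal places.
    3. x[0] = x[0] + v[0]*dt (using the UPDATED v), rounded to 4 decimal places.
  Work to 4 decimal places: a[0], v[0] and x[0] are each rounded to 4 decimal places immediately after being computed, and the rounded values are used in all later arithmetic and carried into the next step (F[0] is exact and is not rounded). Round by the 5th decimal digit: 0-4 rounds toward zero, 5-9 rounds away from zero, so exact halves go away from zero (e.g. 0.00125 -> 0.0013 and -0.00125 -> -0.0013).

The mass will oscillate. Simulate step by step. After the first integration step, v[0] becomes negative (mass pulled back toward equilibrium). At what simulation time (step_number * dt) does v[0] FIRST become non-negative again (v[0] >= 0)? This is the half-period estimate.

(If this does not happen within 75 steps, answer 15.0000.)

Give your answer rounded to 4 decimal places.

Answer: 6.2000

Derivation:
Step 0: x=[8.4000] v=[0.0000]
Step 1: x=[8.3927] v=[-0.0365]
Step 2: x=[8.3782] v=[-0.0726]
Step 3: x=[8.3566] v=[-0.1080]
Step 4: x=[8.3281] v=[-0.1423]
Step 5: x=[8.2931] v=[-0.1751]
Step 6: x=[8.2519] v=[-0.2060]
Step 7: x=[8.2049] v=[-0.2348]
Step 8: x=[8.1527] v=[-0.2611]
Step 9: x=[8.0958] v=[-0.2847]
Step 10: x=[8.0347] v=[-0.3054]
Step 11: x=[7.9701] v=[-0.3229]
Step 12: x=[7.9027] v=[-0.3370]
Step 13: x=[7.8332] v=[-0.3476]
Step 14: x=[7.7623] v=[-0.3545]
Step 15: x=[7.6907] v=[-0.3578]
Step 16: x=[7.6192] v=[-0.3573]
Step 17: x=[7.5486] v=[-0.3531]
Step 18: x=[7.4796] v=[-0.3452]
Step 19: x=[7.4129] v=[-0.3337]
Step 20: x=[7.3492] v=[-0.3187]
Step 21: x=[7.2891] v=[-0.3004]
Step 22: x=[7.2333] v=[-0.2790]
Step 23: x=[7.1824] v=[-0.2547]
Step 24: x=[7.1369] v=[-0.2277]
Step 25: x=[7.0972] v=[-0.1983]
Step 26: x=[7.0638] v=[-0.1668]
Step 27: x=[7.0371] v=[-0.1336]
Step 28: x=[7.0173] v=[-0.0990]
Step 29: x=[7.0046] v=[-0.0634]
Step 30: x=[6.9992] v=[-0.0271]
Step 31: x=[7.0011] v=[0.0095]
First v>=0 after going negative at step 31, time=6.2000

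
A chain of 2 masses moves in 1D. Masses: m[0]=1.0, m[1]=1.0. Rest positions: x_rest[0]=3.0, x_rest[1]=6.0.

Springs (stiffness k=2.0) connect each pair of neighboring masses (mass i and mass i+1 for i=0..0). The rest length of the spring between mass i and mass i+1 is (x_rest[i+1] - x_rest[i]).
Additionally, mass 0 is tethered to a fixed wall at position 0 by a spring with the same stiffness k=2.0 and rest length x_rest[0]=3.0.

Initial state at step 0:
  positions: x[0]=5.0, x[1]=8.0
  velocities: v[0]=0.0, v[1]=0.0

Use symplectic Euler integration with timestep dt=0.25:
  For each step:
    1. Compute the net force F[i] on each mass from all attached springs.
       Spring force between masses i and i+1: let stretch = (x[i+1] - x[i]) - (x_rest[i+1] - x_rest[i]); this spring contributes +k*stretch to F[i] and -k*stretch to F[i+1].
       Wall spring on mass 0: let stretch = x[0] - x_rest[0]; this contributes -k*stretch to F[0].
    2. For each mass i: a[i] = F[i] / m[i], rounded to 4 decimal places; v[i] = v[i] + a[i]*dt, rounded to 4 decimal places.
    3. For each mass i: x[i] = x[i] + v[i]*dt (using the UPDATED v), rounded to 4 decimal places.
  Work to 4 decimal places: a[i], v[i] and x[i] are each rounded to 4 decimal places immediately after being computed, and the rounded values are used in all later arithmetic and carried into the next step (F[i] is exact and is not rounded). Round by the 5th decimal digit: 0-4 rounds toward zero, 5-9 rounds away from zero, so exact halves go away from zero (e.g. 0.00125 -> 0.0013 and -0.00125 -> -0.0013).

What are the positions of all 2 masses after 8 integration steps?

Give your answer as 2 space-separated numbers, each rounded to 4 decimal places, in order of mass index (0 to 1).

Answer: 2.7086 5.2484

Derivation:
Step 0: x=[5.0000 8.0000] v=[0.0000 0.0000]
Step 1: x=[4.7500 8.0000] v=[-1.0000 0.0000]
Step 2: x=[4.3125 7.9688] v=[-1.7500 -0.1250]
Step 3: x=[3.7930 7.8555] v=[-2.0781 -0.4532]
Step 4: x=[3.3072 7.6094] v=[-1.9434 -0.9845]
Step 5: x=[2.9457 7.2005] v=[-1.4459 -1.6356]
Step 6: x=[2.7479 6.6348] v=[-0.7914 -2.2630]
Step 7: x=[2.6924 5.9582] v=[-0.2219 -2.7065]
Step 8: x=[2.7086 5.2484] v=[0.0648 -2.8394]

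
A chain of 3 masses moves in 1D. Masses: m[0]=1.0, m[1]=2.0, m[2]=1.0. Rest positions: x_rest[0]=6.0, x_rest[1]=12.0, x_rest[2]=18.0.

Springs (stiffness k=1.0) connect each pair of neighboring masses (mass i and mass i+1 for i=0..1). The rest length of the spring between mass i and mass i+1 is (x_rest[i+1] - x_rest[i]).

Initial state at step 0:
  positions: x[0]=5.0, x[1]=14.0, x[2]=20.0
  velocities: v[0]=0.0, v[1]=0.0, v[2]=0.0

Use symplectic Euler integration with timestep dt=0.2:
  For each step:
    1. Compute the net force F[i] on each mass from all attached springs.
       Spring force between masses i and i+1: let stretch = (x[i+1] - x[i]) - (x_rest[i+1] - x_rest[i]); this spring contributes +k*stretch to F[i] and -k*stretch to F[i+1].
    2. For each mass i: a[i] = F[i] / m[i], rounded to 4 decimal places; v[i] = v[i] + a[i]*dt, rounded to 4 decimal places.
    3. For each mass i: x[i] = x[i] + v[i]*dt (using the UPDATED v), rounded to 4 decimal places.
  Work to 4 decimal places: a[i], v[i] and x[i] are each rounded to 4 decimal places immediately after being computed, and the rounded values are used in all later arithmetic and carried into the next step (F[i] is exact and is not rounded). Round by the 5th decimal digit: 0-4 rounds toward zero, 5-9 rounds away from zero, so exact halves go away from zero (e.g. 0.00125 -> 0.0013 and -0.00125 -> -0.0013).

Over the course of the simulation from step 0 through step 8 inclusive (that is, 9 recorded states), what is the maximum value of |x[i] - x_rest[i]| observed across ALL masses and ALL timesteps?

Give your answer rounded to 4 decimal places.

Step 0: x=[5.0000 14.0000 20.0000] v=[0.0000 0.0000 0.0000]
Step 1: x=[5.1200 13.9400 20.0000] v=[0.6000 -0.3000 0.0000]
Step 2: x=[5.3528 13.8248 19.9976] v=[1.1640 -0.5760 -0.0120]
Step 3: x=[5.6845 13.6636 19.9883] v=[1.6584 -0.8059 -0.0466]
Step 4: x=[6.0953 13.4693 19.9660] v=[2.0542 -0.9713 -0.1115]
Step 5: x=[6.5611 13.2575 19.9238] v=[2.3290 -1.0590 -0.2108]
Step 6: x=[7.0548 13.0451 19.8550] v=[2.4683 -1.0620 -0.3441]
Step 7: x=[7.5481 12.8491 19.7538] v=[2.4664 -0.9800 -0.5061]
Step 8: x=[8.0134 12.6852 19.6164] v=[2.3266 -0.8196 -0.6870]
Max displacement = 2.0134

Answer: 2.0134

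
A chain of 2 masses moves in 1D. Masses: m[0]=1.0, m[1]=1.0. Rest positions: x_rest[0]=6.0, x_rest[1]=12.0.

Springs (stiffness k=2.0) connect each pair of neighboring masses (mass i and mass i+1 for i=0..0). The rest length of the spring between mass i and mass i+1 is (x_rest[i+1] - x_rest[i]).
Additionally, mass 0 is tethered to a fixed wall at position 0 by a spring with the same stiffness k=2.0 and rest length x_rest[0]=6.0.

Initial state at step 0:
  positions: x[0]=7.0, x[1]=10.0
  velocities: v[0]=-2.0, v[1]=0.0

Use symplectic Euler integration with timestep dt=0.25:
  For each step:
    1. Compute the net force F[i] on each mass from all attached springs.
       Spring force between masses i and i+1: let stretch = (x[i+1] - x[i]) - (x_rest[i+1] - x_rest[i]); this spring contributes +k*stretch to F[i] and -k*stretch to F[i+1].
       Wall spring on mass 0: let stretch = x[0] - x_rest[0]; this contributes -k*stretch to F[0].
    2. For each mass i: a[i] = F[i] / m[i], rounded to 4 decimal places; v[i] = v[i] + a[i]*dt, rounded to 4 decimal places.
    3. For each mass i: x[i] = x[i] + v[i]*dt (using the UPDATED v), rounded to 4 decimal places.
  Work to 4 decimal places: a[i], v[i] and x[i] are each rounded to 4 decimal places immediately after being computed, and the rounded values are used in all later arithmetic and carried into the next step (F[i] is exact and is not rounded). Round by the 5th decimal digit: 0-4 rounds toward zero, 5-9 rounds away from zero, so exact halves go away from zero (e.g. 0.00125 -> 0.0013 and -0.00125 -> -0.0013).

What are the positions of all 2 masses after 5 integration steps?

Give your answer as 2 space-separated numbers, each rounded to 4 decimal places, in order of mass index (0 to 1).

Step 0: x=[7.0000 10.0000] v=[-2.0000 0.0000]
Step 1: x=[6.0000 10.3750] v=[-4.0000 1.5000]
Step 2: x=[4.7969 10.9531] v=[-4.8125 2.3125]
Step 3: x=[3.7637 11.5117] v=[-4.1329 2.2344]
Step 4: x=[3.2285 11.8518] v=[-2.1408 1.3604]
Step 5: x=[3.3677 11.8640] v=[0.5566 0.0488]

Answer: 3.3677 11.8640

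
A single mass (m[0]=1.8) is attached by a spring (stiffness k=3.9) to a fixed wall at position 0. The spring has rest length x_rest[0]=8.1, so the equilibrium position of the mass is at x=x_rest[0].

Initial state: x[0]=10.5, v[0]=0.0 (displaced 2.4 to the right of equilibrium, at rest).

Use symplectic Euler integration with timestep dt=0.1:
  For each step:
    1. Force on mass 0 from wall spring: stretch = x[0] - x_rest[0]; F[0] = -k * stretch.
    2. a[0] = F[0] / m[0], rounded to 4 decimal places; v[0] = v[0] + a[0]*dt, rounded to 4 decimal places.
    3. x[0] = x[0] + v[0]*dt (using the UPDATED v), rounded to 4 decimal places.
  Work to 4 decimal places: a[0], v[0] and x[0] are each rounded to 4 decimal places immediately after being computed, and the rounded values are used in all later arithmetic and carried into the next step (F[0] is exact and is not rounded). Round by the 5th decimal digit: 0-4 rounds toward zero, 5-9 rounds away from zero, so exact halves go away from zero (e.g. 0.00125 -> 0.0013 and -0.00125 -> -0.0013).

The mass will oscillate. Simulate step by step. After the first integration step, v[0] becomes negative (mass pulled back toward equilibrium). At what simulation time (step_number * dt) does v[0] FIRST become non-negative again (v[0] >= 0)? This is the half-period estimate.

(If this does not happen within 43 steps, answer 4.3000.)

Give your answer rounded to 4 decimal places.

Step 0: x=[10.5000] v=[0.0000]
Step 1: x=[10.4480] v=[-0.5200]
Step 2: x=[10.3451] v=[-1.0287]
Step 3: x=[10.1936] v=[-1.5151]
Step 4: x=[9.9967] v=[-1.9687]
Step 5: x=[9.7587] v=[-2.3797]
Step 6: x=[9.4848] v=[-2.7391]
Step 7: x=[9.1809] v=[-3.0391]
Step 8: x=[8.8536] v=[-3.2733]
Step 9: x=[8.5099] v=[-3.4366]
Step 10: x=[8.1574] v=[-3.5254]
Step 11: x=[7.8036] v=[-3.5378]
Step 12: x=[7.4562] v=[-3.4736]
Step 13: x=[7.1228] v=[-3.3341]
Step 14: x=[6.8106] v=[-3.1224]
Step 15: x=[6.5263] v=[-2.8430]
Step 16: x=[6.2761] v=[-2.5020]
Step 17: x=[6.0654] v=[-2.1068]
Step 18: x=[5.8988] v=[-1.6660]
Step 19: x=[5.7799] v=[-1.1891]
Step 20: x=[5.7113] v=[-0.6864]
Step 21: x=[5.6944] v=[-0.1689]
Step 22: x=[5.7296] v=[0.3523]
First v>=0 after going negative at step 22, time=2.2000

Answer: 2.2000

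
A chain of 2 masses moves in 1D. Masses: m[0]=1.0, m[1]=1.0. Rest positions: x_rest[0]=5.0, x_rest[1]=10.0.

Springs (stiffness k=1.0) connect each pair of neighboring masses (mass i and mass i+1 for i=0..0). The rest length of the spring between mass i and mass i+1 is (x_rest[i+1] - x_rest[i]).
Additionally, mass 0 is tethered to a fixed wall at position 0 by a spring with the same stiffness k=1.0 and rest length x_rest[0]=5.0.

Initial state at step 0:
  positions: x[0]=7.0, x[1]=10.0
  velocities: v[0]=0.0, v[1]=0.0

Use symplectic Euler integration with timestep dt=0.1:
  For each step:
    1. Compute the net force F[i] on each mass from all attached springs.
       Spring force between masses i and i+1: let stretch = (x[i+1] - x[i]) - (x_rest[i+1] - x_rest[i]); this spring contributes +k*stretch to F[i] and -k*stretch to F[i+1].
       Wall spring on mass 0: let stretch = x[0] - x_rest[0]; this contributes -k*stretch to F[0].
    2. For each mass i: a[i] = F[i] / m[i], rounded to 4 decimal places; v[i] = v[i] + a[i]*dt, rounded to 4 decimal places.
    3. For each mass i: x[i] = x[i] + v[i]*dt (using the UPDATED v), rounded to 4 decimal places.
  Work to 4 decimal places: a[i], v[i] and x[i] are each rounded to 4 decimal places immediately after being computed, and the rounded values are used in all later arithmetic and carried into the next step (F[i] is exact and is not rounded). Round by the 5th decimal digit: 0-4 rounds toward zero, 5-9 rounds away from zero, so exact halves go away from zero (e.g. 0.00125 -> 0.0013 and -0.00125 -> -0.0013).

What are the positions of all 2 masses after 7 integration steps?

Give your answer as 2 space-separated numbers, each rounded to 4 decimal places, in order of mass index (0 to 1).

Answer: 6.0007 10.4877

Derivation:
Step 0: x=[7.0000 10.0000] v=[0.0000 0.0000]
Step 1: x=[6.9600 10.0200] v=[-0.4000 0.2000]
Step 2: x=[6.8810 10.0594] v=[-0.7900 0.3940]
Step 3: x=[6.7650 10.1170] v=[-1.1603 0.5762]
Step 4: x=[6.6148 10.1911] v=[-1.5016 0.7410]
Step 5: x=[6.4343 10.2794] v=[-1.8055 0.8834]
Step 6: x=[6.2279 10.3793] v=[-2.0644 0.9989]
Step 7: x=[6.0007 10.4877] v=[-2.2721 1.0838]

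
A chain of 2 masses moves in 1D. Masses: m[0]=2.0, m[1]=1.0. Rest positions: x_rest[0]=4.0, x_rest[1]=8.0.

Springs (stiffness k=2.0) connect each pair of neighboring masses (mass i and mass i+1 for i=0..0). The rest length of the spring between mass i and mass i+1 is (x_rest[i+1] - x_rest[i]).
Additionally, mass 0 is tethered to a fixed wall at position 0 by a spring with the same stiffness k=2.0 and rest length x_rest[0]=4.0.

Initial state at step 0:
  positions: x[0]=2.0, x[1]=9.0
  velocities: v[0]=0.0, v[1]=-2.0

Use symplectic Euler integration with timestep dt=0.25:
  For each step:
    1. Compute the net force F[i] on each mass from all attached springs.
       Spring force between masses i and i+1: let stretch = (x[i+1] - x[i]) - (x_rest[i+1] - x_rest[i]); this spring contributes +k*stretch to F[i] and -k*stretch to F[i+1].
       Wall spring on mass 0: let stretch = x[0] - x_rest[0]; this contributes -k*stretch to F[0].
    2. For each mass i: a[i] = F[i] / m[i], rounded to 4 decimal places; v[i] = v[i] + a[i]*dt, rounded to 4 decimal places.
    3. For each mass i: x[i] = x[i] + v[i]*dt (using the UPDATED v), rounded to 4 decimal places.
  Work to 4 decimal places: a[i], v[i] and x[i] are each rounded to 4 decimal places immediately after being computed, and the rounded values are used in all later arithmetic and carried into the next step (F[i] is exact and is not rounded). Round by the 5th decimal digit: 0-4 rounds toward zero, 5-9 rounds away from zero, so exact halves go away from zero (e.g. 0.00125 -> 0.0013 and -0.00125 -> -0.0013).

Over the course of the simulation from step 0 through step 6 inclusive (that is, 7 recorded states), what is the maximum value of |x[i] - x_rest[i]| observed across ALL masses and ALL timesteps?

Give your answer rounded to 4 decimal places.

Step 0: x=[2.0000 9.0000] v=[0.0000 -2.0000]
Step 1: x=[2.3125 8.1250] v=[1.2500 -3.5000]
Step 2: x=[2.8438 7.0234] v=[2.1250 -4.4063]
Step 3: x=[3.4586 5.8994] v=[2.4590 -4.4961]
Step 4: x=[4.0098 4.9703] v=[2.2046 -3.7165]
Step 5: x=[4.3704 4.4211] v=[1.4423 -2.1968]
Step 6: x=[4.4610 4.3656] v=[0.3624 -0.2222]
Max displacement = 3.6344

Answer: 3.6344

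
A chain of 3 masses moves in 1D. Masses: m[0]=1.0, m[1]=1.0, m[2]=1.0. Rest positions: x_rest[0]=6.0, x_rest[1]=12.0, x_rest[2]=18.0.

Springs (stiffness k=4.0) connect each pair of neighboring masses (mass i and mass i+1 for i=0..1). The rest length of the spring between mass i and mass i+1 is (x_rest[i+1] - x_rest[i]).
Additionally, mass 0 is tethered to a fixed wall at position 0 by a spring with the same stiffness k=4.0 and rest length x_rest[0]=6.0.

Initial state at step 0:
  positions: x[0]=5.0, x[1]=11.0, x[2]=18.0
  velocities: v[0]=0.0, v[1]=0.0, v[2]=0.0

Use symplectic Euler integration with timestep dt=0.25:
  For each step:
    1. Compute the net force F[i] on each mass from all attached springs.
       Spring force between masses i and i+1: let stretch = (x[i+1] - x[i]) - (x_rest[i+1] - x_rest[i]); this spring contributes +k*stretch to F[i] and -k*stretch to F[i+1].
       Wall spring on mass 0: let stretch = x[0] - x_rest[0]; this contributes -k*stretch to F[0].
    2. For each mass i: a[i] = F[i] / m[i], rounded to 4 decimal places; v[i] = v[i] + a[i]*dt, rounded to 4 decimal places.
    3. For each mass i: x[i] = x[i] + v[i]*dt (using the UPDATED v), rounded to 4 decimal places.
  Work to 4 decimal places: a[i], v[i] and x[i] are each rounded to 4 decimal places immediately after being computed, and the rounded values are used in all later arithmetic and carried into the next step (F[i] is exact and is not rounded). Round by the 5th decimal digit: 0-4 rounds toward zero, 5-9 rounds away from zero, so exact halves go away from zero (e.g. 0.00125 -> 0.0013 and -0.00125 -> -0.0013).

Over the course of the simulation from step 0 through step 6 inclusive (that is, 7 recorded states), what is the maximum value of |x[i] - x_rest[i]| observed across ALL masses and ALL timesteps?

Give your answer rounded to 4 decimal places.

Step 0: x=[5.0000 11.0000 18.0000] v=[0.0000 0.0000 0.0000]
Step 1: x=[5.2500 11.2500 17.7500] v=[1.0000 1.0000 -1.0000]
Step 2: x=[5.6875 11.6250 17.3750] v=[1.7500 1.5000 -1.5000]
Step 3: x=[6.1875 11.9531 17.0625] v=[2.0000 1.3125 -1.2500]
Step 4: x=[6.5820 12.1172 16.9727] v=[1.5781 0.6563 -0.3594]
Step 5: x=[6.7148 12.1114 17.1690] v=[0.5313 -0.0234 0.7851]
Step 6: x=[6.5181 12.0208 17.6009] v=[-0.7869 -0.3624 1.7275]
Max displacement = 1.0273

Answer: 1.0273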